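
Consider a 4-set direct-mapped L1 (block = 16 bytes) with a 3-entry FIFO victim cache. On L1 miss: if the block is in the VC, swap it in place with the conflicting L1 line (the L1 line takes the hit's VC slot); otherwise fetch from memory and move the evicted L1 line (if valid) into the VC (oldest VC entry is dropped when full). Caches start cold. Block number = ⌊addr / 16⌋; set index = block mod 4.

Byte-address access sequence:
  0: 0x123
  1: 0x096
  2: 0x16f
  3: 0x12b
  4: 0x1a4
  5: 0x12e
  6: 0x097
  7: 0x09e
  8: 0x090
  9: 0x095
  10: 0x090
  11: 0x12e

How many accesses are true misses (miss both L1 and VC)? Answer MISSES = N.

#0 0x123→b18/s2 MISS; vc=[]
#1 0x96→b9/s1 MISS; vc=[]
#2 0x16f→b22/s2 MISS; vc=[18]
#3 0x12b→b18/s2 VC-HIT; vc=[22]
#4 0x1a4→b26/s2 MISS; vc=[22,18]
#5 0x12e→b18/s2 VC-HIT; vc=[22,26]
#6 0x97→b9/s1 L1-HIT; vc=[22,26]
#7 0x9e→b9/s1 L1-HIT; vc=[22,26]
#8 0x90→b9/s1 L1-HIT; vc=[22,26]
#9 0x95→b9/s1 L1-HIT; vc=[22,26]
#10 0x90→b9/s1 L1-HIT; vc=[22,26]
#11 0x12e→b18/s2 L1-HIT; vc=[22,26]

MISSES = 4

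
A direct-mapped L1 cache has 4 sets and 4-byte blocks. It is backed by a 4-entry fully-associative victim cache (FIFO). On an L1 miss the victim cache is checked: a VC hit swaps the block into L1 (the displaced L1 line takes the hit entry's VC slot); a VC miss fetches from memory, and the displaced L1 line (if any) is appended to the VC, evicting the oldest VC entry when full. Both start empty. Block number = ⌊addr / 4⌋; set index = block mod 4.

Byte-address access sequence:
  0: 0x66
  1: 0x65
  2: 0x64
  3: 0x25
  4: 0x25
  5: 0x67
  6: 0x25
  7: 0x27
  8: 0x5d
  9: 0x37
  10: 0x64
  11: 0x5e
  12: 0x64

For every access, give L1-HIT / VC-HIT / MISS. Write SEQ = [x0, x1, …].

  [0] addr=0x66 blk=25 s=1: MISS | VC []
  [1] addr=0x65 blk=25 s=1: L1-HIT | VC []
  [2] addr=0x64 blk=25 s=1: L1-HIT | VC []
  [3] addr=0x25 blk=9 s=1: MISS | VC [25]
  [4] addr=0x25 blk=9 s=1: L1-HIT | VC [25]
  [5] addr=0x67 blk=25 s=1: VC-HIT | VC [9]
  [6] addr=0x25 blk=9 s=1: VC-HIT | VC [25]
  [7] addr=0x27 blk=9 s=1: L1-HIT | VC [25]
  [8] addr=0x5d blk=23 s=3: MISS | VC [25]
  [9] addr=0x37 blk=13 s=1: MISS | VC [25, 9]
  [10] addr=0x64 blk=25 s=1: VC-HIT | VC [13, 9]
  [11] addr=0x5e blk=23 s=3: L1-HIT | VC [13, 9]
  [12] addr=0x64 blk=25 s=1: L1-HIT | VC [13, 9]

SEQ = [MISS, L1-HIT, L1-HIT, MISS, L1-HIT, VC-HIT, VC-HIT, L1-HIT, MISS, MISS, VC-HIT, L1-HIT, L1-HIT]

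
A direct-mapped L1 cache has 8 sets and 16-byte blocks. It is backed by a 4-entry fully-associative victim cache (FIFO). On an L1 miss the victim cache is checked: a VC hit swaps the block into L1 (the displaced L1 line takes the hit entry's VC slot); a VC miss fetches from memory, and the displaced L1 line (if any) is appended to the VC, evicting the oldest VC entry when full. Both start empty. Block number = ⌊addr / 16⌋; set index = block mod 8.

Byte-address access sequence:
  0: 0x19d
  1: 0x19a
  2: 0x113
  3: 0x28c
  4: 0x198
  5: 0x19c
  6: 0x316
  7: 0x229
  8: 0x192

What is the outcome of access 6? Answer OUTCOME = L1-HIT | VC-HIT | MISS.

0: 0x19d (blk 25, set 1) → MISS  vc=[]
1: 0x19a (blk 25, set 1) → L1-HIT  vc=[]
2: 0x113 (blk 17, set 1) → MISS  vc=[25]
3: 0x28c (blk 40, set 0) → MISS  vc=[25]
4: 0x198 (blk 25, set 1) → VC-HIT  vc=[17]
5: 0x19c (blk 25, set 1) → L1-HIT  vc=[17]
6: 0x316 (blk 49, set 1) → MISS  vc=[17, 25]
7: 0x229 (blk 34, set 2) → MISS  vc=[17, 25]
8: 0x192 (blk 25, set 1) → VC-HIT  vc=[17, 49]

OUTCOME = MISS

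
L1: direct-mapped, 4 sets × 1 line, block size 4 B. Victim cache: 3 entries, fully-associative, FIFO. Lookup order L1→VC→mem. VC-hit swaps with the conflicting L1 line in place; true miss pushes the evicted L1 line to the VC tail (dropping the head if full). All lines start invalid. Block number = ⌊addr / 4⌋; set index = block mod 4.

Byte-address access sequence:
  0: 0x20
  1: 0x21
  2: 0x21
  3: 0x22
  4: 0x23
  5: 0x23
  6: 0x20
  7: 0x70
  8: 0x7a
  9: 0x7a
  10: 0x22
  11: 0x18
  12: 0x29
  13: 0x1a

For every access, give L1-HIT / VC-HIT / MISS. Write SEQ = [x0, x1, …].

  [0] addr=0x20 blk=8 s=0: MISS | VC []
  [1] addr=0x21 blk=8 s=0: L1-HIT | VC []
  [2] addr=0x21 blk=8 s=0: L1-HIT | VC []
  [3] addr=0x22 blk=8 s=0: L1-HIT | VC []
  [4] addr=0x23 blk=8 s=0: L1-HIT | VC []
  [5] addr=0x23 blk=8 s=0: L1-HIT | VC []
  [6] addr=0x20 blk=8 s=0: L1-HIT | VC []
  [7] addr=0x70 blk=28 s=0: MISS | VC [8]
  [8] addr=0x7a blk=30 s=2: MISS | VC [8]
  [9] addr=0x7a blk=30 s=2: L1-HIT | VC [8]
  [10] addr=0x22 blk=8 s=0: VC-HIT | VC [28]
  [11] addr=0x18 blk=6 s=2: MISS | VC [28, 30]
  [12] addr=0x29 blk=10 s=2: MISS | VC [28, 30, 6]
  [13] addr=0x1a blk=6 s=2: VC-HIT | VC [28, 30, 10]

SEQ = [MISS, L1-HIT, L1-HIT, L1-HIT, L1-HIT, L1-HIT, L1-HIT, MISS, MISS, L1-HIT, VC-HIT, MISS, MISS, VC-HIT]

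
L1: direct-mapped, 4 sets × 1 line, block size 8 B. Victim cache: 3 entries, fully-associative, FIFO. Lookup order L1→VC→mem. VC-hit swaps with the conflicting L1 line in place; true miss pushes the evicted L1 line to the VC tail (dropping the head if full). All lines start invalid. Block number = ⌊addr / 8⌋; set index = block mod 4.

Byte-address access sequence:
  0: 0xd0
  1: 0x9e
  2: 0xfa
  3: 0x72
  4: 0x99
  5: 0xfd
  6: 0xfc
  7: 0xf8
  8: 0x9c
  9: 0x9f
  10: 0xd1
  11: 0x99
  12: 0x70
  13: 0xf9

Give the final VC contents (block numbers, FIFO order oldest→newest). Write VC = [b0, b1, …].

#0 0xd0→b26/s2 MISS; vc=[]
#1 0x9e→b19/s3 MISS; vc=[]
#2 0xfa→b31/s3 MISS; vc=[19]
#3 0x72→b14/s2 MISS; vc=[19,26]
#4 0x99→b19/s3 VC-HIT; vc=[31,26]
#5 0xfd→b31/s3 VC-HIT; vc=[19,26]
#6 0xfc→b31/s3 L1-HIT; vc=[19,26]
#7 0xf8→b31/s3 L1-HIT; vc=[19,26]
#8 0x9c→b19/s3 VC-HIT; vc=[31,26]
#9 0x9f→b19/s3 L1-HIT; vc=[31,26]
#10 0xd1→b26/s2 VC-HIT; vc=[31,14]
#11 0x99→b19/s3 L1-HIT; vc=[31,14]
#12 0x70→b14/s2 VC-HIT; vc=[31,26]
#13 0xf9→b31/s3 VC-HIT; vc=[19,26]

VC = [19, 26]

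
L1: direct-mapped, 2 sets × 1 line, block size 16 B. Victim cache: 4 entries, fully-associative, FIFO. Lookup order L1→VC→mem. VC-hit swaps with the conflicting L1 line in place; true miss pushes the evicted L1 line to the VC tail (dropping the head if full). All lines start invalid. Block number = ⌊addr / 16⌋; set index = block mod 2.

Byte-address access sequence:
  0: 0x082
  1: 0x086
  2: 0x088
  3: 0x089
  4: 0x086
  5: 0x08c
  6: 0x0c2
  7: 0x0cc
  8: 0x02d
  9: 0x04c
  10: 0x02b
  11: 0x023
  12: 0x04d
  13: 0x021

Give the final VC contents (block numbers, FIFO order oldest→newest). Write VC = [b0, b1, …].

VC = [8, 12, 4]

  [0] addr=0x82 blk=8 s=0: MISS | VC []
  [1] addr=0x86 blk=8 s=0: L1-HIT | VC []
  [2] addr=0x88 blk=8 s=0: L1-HIT | VC []
  [3] addr=0x89 blk=8 s=0: L1-HIT | VC []
  [4] addr=0x86 blk=8 s=0: L1-HIT | VC []
  [5] addr=0x8c blk=8 s=0: L1-HIT | VC []
  [6] addr=0xc2 blk=12 s=0: MISS | VC [8]
  [7] addr=0xcc blk=12 s=0: L1-HIT | VC [8]
  [8] addr=0x2d blk=2 s=0: MISS | VC [8, 12]
  [9] addr=0x4c blk=4 s=0: MISS | VC [8, 12, 2]
  [10] addr=0x2b blk=2 s=0: VC-HIT | VC [8, 12, 4]
  [11] addr=0x23 blk=2 s=0: L1-HIT | VC [8, 12, 4]
  [12] addr=0x4d blk=4 s=0: VC-HIT | VC [8, 12, 2]
  [13] addr=0x21 blk=2 s=0: VC-HIT | VC [8, 12, 4]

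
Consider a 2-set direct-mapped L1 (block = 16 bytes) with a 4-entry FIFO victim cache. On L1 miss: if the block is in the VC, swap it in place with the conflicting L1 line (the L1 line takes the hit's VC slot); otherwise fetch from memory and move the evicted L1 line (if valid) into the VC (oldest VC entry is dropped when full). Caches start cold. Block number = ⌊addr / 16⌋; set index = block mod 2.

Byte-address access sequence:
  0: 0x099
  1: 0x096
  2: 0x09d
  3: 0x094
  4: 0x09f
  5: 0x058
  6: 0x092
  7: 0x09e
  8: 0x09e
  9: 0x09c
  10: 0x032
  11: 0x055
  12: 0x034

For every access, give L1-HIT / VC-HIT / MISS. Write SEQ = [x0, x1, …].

  [0] addr=0x99 blk=9 s=1: MISS | VC []
  [1] addr=0x96 blk=9 s=1: L1-HIT | VC []
  [2] addr=0x9d blk=9 s=1: L1-HIT | VC []
  [3] addr=0x94 blk=9 s=1: L1-HIT | VC []
  [4] addr=0x9f blk=9 s=1: L1-HIT | VC []
  [5] addr=0x58 blk=5 s=1: MISS | VC [9]
  [6] addr=0x92 blk=9 s=1: VC-HIT | VC [5]
  [7] addr=0x9e blk=9 s=1: L1-HIT | VC [5]
  [8] addr=0x9e blk=9 s=1: L1-HIT | VC [5]
  [9] addr=0x9c blk=9 s=1: L1-HIT | VC [5]
  [10] addr=0x32 blk=3 s=1: MISS | VC [5, 9]
  [11] addr=0x55 blk=5 s=1: VC-HIT | VC [3, 9]
  [12] addr=0x34 blk=3 s=1: VC-HIT | VC [5, 9]

SEQ = [MISS, L1-HIT, L1-HIT, L1-HIT, L1-HIT, MISS, VC-HIT, L1-HIT, L1-HIT, L1-HIT, MISS, VC-HIT, VC-HIT]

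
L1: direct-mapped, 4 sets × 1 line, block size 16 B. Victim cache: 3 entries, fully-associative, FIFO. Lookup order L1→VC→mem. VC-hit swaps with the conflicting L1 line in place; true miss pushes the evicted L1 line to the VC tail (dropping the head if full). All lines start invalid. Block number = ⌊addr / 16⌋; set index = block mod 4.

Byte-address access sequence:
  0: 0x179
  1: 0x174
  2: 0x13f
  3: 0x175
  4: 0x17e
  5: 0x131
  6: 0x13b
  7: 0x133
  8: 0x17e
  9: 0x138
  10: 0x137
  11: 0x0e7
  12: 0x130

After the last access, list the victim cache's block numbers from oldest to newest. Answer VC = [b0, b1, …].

0: 0x179 (blk 23, set 3) → MISS  vc=[]
1: 0x174 (blk 23, set 3) → L1-HIT  vc=[]
2: 0x13f (blk 19, set 3) → MISS  vc=[23]
3: 0x175 (blk 23, set 3) → VC-HIT  vc=[19]
4: 0x17e (blk 23, set 3) → L1-HIT  vc=[19]
5: 0x131 (blk 19, set 3) → VC-HIT  vc=[23]
6: 0x13b (blk 19, set 3) → L1-HIT  vc=[23]
7: 0x133 (blk 19, set 3) → L1-HIT  vc=[23]
8: 0x17e (blk 23, set 3) → VC-HIT  vc=[19]
9: 0x138 (blk 19, set 3) → VC-HIT  vc=[23]
10: 0x137 (blk 19, set 3) → L1-HIT  vc=[23]
11: 0xe7 (blk 14, set 2) → MISS  vc=[23]
12: 0x130 (blk 19, set 3) → L1-HIT  vc=[23]

VC = [23]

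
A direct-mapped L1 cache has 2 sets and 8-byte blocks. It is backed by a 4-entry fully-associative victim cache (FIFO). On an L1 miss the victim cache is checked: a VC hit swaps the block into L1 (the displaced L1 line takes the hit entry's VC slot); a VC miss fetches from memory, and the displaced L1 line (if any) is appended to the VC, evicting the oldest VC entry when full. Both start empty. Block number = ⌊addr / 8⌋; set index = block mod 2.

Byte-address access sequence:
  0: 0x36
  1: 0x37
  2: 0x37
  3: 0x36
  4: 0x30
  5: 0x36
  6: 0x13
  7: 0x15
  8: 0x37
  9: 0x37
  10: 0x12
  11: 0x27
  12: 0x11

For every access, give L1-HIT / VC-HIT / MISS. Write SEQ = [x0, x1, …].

  [0] addr=0x36 blk=6 s=0: MISS | VC []
  [1] addr=0x37 blk=6 s=0: L1-HIT | VC []
  [2] addr=0x37 blk=6 s=0: L1-HIT | VC []
  [3] addr=0x36 blk=6 s=0: L1-HIT | VC []
  [4] addr=0x30 blk=6 s=0: L1-HIT | VC []
  [5] addr=0x36 blk=6 s=0: L1-HIT | VC []
  [6] addr=0x13 blk=2 s=0: MISS | VC [6]
  [7] addr=0x15 blk=2 s=0: L1-HIT | VC [6]
  [8] addr=0x37 blk=6 s=0: VC-HIT | VC [2]
  [9] addr=0x37 blk=6 s=0: L1-HIT | VC [2]
  [10] addr=0x12 blk=2 s=0: VC-HIT | VC [6]
  [11] addr=0x27 blk=4 s=0: MISS | VC [6, 2]
  [12] addr=0x11 blk=2 s=0: VC-HIT | VC [6, 4]

SEQ = [MISS, L1-HIT, L1-HIT, L1-HIT, L1-HIT, L1-HIT, MISS, L1-HIT, VC-HIT, L1-HIT, VC-HIT, MISS, VC-HIT]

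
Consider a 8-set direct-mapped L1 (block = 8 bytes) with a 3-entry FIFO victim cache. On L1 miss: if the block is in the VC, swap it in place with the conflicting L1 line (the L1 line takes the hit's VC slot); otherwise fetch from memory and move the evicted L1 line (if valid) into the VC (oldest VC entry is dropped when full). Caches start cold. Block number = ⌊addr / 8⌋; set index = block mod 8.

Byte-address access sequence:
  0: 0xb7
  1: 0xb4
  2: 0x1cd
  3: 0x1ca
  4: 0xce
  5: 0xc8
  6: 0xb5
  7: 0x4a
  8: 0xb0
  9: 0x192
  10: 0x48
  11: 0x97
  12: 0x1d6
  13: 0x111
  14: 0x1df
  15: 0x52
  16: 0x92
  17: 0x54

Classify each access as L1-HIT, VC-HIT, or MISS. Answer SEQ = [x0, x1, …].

SEQ = [MISS, L1-HIT, MISS, L1-HIT, MISS, L1-HIT, L1-HIT, MISS, L1-HIT, MISS, L1-HIT, MISS, MISS, MISS, MISS, MISS, VC-HIT, VC-HIT]

0: 0xb7 (blk 22, set 6) → MISS  vc=[]
1: 0xb4 (blk 22, set 6) → L1-HIT  vc=[]
2: 0x1cd (blk 57, set 1) → MISS  vc=[]
3: 0x1ca (blk 57, set 1) → L1-HIT  vc=[]
4: 0xce (blk 25, set 1) → MISS  vc=[57]
5: 0xc8 (blk 25, set 1) → L1-HIT  vc=[57]
6: 0xb5 (blk 22, set 6) → L1-HIT  vc=[57]
7: 0x4a (blk 9, set 1) → MISS  vc=[57, 25]
8: 0xb0 (blk 22, set 6) → L1-HIT  vc=[57, 25]
9: 0x192 (blk 50, set 2) → MISS  vc=[57, 25]
10: 0x48 (blk 9, set 1) → L1-HIT  vc=[57, 25]
11: 0x97 (blk 18, set 2) → MISS  vc=[57, 25, 50]
12: 0x1d6 (blk 58, set 2) → MISS  vc=[25, 50, 18]
13: 0x111 (blk 34, set 2) → MISS  vc=[50, 18, 58]
14: 0x1df (blk 59, set 3) → MISS  vc=[50, 18, 58]
15: 0x52 (blk 10, set 2) → MISS  vc=[18, 58, 34]
16: 0x92 (blk 18, set 2) → VC-HIT  vc=[10, 58, 34]
17: 0x54 (blk 10, set 2) → VC-HIT  vc=[18, 58, 34]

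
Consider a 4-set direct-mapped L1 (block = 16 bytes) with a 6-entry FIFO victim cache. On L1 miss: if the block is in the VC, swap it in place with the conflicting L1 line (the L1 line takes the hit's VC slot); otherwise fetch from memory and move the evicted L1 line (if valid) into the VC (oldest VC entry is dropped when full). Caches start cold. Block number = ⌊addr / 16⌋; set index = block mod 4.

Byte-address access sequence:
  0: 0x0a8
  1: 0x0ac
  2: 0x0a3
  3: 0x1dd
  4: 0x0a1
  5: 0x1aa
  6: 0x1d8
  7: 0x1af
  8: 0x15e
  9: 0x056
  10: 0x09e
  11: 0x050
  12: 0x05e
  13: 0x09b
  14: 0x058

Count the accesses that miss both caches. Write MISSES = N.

0: 0xa8 (blk 10, set 2) → MISS  vc=[]
1: 0xac (blk 10, set 2) → L1-HIT  vc=[]
2: 0xa3 (blk 10, set 2) → L1-HIT  vc=[]
3: 0x1dd (blk 29, set 1) → MISS  vc=[]
4: 0xa1 (blk 10, set 2) → L1-HIT  vc=[]
5: 0x1aa (blk 26, set 2) → MISS  vc=[10]
6: 0x1d8 (blk 29, set 1) → L1-HIT  vc=[10]
7: 0x1af (blk 26, set 2) → L1-HIT  vc=[10]
8: 0x15e (blk 21, set 1) → MISS  vc=[10, 29]
9: 0x56 (blk 5, set 1) → MISS  vc=[10, 29, 21]
10: 0x9e (blk 9, set 1) → MISS  vc=[10, 29, 21, 5]
11: 0x50 (blk 5, set 1) → VC-HIT  vc=[10, 29, 21, 9]
12: 0x5e (blk 5, set 1) → L1-HIT  vc=[10, 29, 21, 9]
13: 0x9b (blk 9, set 1) → VC-HIT  vc=[10, 29, 21, 5]
14: 0x58 (blk 5, set 1) → VC-HIT  vc=[10, 29, 21, 9]

MISSES = 6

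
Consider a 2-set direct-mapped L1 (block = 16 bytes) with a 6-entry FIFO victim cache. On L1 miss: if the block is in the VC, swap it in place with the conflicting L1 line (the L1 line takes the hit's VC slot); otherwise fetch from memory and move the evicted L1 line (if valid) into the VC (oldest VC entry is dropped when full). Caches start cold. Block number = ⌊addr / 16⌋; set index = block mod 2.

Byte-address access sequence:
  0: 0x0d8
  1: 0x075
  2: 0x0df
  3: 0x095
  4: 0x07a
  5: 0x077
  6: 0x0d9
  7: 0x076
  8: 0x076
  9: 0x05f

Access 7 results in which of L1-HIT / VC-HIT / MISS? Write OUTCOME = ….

0: 0xd8 (blk 13, set 1) → MISS  vc=[]
1: 0x75 (blk 7, set 1) → MISS  vc=[13]
2: 0xdf (blk 13, set 1) → VC-HIT  vc=[7]
3: 0x95 (blk 9, set 1) → MISS  vc=[7, 13]
4: 0x7a (blk 7, set 1) → VC-HIT  vc=[9, 13]
5: 0x77 (blk 7, set 1) → L1-HIT  vc=[9, 13]
6: 0xd9 (blk 13, set 1) → VC-HIT  vc=[9, 7]
7: 0x76 (blk 7, set 1) → VC-HIT  vc=[9, 13]
8: 0x76 (blk 7, set 1) → L1-HIT  vc=[9, 13]
9: 0x5f (blk 5, set 1) → MISS  vc=[9, 13, 7]

OUTCOME = VC-HIT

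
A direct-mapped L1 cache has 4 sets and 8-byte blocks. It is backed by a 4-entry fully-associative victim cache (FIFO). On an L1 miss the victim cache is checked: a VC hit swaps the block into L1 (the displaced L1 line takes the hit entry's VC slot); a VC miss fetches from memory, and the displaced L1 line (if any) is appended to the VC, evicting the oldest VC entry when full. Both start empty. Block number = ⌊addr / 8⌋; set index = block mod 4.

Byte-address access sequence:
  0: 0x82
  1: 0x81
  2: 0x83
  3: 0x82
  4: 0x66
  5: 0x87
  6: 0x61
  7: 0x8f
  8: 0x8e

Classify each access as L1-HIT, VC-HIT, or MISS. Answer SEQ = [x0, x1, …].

SEQ = [MISS, L1-HIT, L1-HIT, L1-HIT, MISS, VC-HIT, VC-HIT, MISS, L1-HIT]

  [0] addr=0x82 blk=16 s=0: MISS | VC []
  [1] addr=0x81 blk=16 s=0: L1-HIT | VC []
  [2] addr=0x83 blk=16 s=0: L1-HIT | VC []
  [3] addr=0x82 blk=16 s=0: L1-HIT | VC []
  [4] addr=0x66 blk=12 s=0: MISS | VC [16]
  [5] addr=0x87 blk=16 s=0: VC-HIT | VC [12]
  [6] addr=0x61 blk=12 s=0: VC-HIT | VC [16]
  [7] addr=0x8f blk=17 s=1: MISS | VC [16]
  [8] addr=0x8e blk=17 s=1: L1-HIT | VC [16]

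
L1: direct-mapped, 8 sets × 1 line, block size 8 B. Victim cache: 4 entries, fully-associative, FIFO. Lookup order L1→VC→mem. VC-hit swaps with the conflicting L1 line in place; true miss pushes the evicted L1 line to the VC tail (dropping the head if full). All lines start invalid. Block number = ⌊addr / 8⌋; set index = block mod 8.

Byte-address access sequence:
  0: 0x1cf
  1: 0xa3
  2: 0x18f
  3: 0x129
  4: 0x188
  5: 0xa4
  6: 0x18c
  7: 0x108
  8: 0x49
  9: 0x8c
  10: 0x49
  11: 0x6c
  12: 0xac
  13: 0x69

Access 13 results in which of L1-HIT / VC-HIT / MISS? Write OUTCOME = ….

OUTCOME = VC-HIT

0: 0x1cf (blk 57, set 1) → MISS  vc=[]
1: 0xa3 (blk 20, set 4) → MISS  vc=[]
2: 0x18f (blk 49, set 1) → MISS  vc=[57]
3: 0x129 (blk 37, set 5) → MISS  vc=[57]
4: 0x188 (blk 49, set 1) → L1-HIT  vc=[57]
5: 0xa4 (blk 20, set 4) → L1-HIT  vc=[57]
6: 0x18c (blk 49, set 1) → L1-HIT  vc=[57]
7: 0x108 (blk 33, set 1) → MISS  vc=[57, 49]
8: 0x49 (blk 9, set 1) → MISS  vc=[57, 49, 33]
9: 0x8c (blk 17, set 1) → MISS  vc=[57, 49, 33, 9]
10: 0x49 (blk 9, set 1) → VC-HIT  vc=[57, 49, 33, 17]
11: 0x6c (blk 13, set 5) → MISS  vc=[49, 33, 17, 37]
12: 0xac (blk 21, set 5) → MISS  vc=[33, 17, 37, 13]
13: 0x69 (blk 13, set 5) → VC-HIT  vc=[33, 17, 37, 21]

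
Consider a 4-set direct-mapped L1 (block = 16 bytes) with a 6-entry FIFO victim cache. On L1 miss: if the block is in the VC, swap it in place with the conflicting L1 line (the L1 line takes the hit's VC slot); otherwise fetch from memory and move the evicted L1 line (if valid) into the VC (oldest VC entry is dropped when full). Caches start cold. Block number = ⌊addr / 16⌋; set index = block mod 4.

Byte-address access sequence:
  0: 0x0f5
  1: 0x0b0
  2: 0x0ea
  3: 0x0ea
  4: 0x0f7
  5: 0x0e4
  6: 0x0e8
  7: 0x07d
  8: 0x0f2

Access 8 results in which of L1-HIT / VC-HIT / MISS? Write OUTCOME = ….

0: 0xf5 (blk 15, set 3) → MISS  vc=[]
1: 0xb0 (blk 11, set 3) → MISS  vc=[15]
2: 0xea (blk 14, set 2) → MISS  vc=[15]
3: 0xea (blk 14, set 2) → L1-HIT  vc=[15]
4: 0xf7 (blk 15, set 3) → VC-HIT  vc=[11]
5: 0xe4 (blk 14, set 2) → L1-HIT  vc=[11]
6: 0xe8 (blk 14, set 2) → L1-HIT  vc=[11]
7: 0x7d (blk 7, set 3) → MISS  vc=[11, 15]
8: 0xf2 (blk 15, set 3) → VC-HIT  vc=[11, 7]

OUTCOME = VC-HIT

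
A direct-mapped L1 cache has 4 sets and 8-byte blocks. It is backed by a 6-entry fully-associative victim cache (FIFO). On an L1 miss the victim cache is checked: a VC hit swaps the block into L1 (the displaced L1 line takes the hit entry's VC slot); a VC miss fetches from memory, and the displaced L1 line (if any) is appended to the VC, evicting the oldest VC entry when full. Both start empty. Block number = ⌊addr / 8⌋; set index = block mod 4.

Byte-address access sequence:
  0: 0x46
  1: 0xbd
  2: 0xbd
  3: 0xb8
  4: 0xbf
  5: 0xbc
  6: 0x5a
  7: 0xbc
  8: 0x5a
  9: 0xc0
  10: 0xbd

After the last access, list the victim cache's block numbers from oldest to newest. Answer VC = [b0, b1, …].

VC = [11, 8]

#0 0x46→b8/s0 MISS; vc=[]
#1 0xbd→b23/s3 MISS; vc=[]
#2 0xbd→b23/s3 L1-HIT; vc=[]
#3 0xb8→b23/s3 L1-HIT; vc=[]
#4 0xbf→b23/s3 L1-HIT; vc=[]
#5 0xbc→b23/s3 L1-HIT; vc=[]
#6 0x5a→b11/s3 MISS; vc=[23]
#7 0xbc→b23/s3 VC-HIT; vc=[11]
#8 0x5a→b11/s3 VC-HIT; vc=[23]
#9 0xc0→b24/s0 MISS; vc=[23,8]
#10 0xbd→b23/s3 VC-HIT; vc=[11,8]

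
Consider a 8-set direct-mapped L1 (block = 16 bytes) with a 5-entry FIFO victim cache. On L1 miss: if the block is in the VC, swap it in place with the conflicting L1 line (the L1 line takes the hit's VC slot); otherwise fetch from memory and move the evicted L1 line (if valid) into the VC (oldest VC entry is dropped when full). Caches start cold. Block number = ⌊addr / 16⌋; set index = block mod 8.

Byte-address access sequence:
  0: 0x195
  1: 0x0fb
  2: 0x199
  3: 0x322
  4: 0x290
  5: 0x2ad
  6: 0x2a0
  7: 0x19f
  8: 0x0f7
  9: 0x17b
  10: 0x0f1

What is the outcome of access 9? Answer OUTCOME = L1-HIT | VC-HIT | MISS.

OUTCOME = MISS

0: 0x195 (blk 25, set 1) → MISS  vc=[]
1: 0xfb (blk 15, set 7) → MISS  vc=[]
2: 0x199 (blk 25, set 1) → L1-HIT  vc=[]
3: 0x322 (blk 50, set 2) → MISS  vc=[]
4: 0x290 (blk 41, set 1) → MISS  vc=[25]
5: 0x2ad (blk 42, set 2) → MISS  vc=[25, 50]
6: 0x2a0 (blk 42, set 2) → L1-HIT  vc=[25, 50]
7: 0x19f (blk 25, set 1) → VC-HIT  vc=[41, 50]
8: 0xf7 (blk 15, set 7) → L1-HIT  vc=[41, 50]
9: 0x17b (blk 23, set 7) → MISS  vc=[41, 50, 15]
10: 0xf1 (blk 15, set 7) → VC-HIT  vc=[41, 50, 23]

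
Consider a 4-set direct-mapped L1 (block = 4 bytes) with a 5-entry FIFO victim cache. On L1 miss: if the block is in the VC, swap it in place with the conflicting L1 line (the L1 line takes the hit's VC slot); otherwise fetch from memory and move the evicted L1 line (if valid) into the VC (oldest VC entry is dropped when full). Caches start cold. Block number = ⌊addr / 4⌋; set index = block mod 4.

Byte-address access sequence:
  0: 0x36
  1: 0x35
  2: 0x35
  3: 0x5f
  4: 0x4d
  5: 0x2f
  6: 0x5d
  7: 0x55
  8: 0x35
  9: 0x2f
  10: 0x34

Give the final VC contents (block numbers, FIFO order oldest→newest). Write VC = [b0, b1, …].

VC = [23, 19, 21]

  [0] addr=0x36 blk=13 s=1: MISS | VC []
  [1] addr=0x35 blk=13 s=1: L1-HIT | VC []
  [2] addr=0x35 blk=13 s=1: L1-HIT | VC []
  [3] addr=0x5f blk=23 s=3: MISS | VC []
  [4] addr=0x4d blk=19 s=3: MISS | VC [23]
  [5] addr=0x2f blk=11 s=3: MISS | VC [23, 19]
  [6] addr=0x5d blk=23 s=3: VC-HIT | VC [11, 19]
  [7] addr=0x55 blk=21 s=1: MISS | VC [11, 19, 13]
  [8] addr=0x35 blk=13 s=1: VC-HIT | VC [11, 19, 21]
  [9] addr=0x2f blk=11 s=3: VC-HIT | VC [23, 19, 21]
  [10] addr=0x34 blk=13 s=1: L1-HIT | VC [23, 19, 21]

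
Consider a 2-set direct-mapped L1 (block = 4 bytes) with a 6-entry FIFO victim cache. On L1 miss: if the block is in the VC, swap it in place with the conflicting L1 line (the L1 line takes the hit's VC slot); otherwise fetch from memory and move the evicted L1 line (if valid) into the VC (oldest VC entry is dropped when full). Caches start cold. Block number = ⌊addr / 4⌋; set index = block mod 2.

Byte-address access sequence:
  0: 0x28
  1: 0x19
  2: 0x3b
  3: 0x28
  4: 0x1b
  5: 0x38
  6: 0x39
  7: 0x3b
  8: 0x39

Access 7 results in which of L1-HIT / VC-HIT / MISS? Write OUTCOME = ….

0: 0x28 (blk 10, set 0) → MISS  vc=[]
1: 0x19 (blk 6, set 0) → MISS  vc=[10]
2: 0x3b (blk 14, set 0) → MISS  vc=[10, 6]
3: 0x28 (blk 10, set 0) → VC-HIT  vc=[14, 6]
4: 0x1b (blk 6, set 0) → VC-HIT  vc=[14, 10]
5: 0x38 (blk 14, set 0) → VC-HIT  vc=[6, 10]
6: 0x39 (blk 14, set 0) → L1-HIT  vc=[6, 10]
7: 0x3b (blk 14, set 0) → L1-HIT  vc=[6, 10]
8: 0x39 (blk 14, set 0) → L1-HIT  vc=[6, 10]

OUTCOME = L1-HIT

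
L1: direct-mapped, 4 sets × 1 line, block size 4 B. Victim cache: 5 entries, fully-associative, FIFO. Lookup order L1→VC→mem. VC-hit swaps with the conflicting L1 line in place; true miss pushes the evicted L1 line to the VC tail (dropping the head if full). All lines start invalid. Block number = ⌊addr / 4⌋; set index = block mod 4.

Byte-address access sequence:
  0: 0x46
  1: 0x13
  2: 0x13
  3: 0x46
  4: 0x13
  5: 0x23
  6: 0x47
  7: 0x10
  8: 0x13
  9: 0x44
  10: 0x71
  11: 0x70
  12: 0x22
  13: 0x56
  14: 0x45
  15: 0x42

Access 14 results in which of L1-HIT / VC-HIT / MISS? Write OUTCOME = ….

  [0] addr=0x46 blk=17 s=1: MISS | VC []
  [1] addr=0x13 blk=4 s=0: MISS | VC []
  [2] addr=0x13 blk=4 s=0: L1-HIT | VC []
  [3] addr=0x46 blk=17 s=1: L1-HIT | VC []
  [4] addr=0x13 blk=4 s=0: L1-HIT | VC []
  [5] addr=0x23 blk=8 s=0: MISS | VC [4]
  [6] addr=0x47 blk=17 s=1: L1-HIT | VC [4]
  [7] addr=0x10 blk=4 s=0: VC-HIT | VC [8]
  [8] addr=0x13 blk=4 s=0: L1-HIT | VC [8]
  [9] addr=0x44 blk=17 s=1: L1-HIT | VC [8]
  [10] addr=0x71 blk=28 s=0: MISS | VC [8, 4]
  [11] addr=0x70 blk=28 s=0: L1-HIT | VC [8, 4]
  [12] addr=0x22 blk=8 s=0: VC-HIT | VC [28, 4]
  [13] addr=0x56 blk=21 s=1: MISS | VC [28, 4, 17]
  [14] addr=0x45 blk=17 s=1: VC-HIT | VC [28, 4, 21]
  [15] addr=0x42 blk=16 s=0: MISS | VC [28, 4, 21, 8]

OUTCOME = VC-HIT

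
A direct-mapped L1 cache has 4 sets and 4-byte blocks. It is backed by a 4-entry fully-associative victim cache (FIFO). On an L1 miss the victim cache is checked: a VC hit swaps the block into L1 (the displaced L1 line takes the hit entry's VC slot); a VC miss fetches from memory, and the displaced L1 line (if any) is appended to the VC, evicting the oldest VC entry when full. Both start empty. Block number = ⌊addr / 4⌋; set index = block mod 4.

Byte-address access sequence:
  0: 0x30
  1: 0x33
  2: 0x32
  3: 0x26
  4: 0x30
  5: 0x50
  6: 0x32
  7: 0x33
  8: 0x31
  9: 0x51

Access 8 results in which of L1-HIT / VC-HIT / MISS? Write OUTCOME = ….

OUTCOME = L1-HIT

  [0] addr=0x30 blk=12 s=0: MISS | VC []
  [1] addr=0x33 blk=12 s=0: L1-HIT | VC []
  [2] addr=0x32 blk=12 s=0: L1-HIT | VC []
  [3] addr=0x26 blk=9 s=1: MISS | VC []
  [4] addr=0x30 blk=12 s=0: L1-HIT | VC []
  [5] addr=0x50 blk=20 s=0: MISS | VC [12]
  [6] addr=0x32 blk=12 s=0: VC-HIT | VC [20]
  [7] addr=0x33 blk=12 s=0: L1-HIT | VC [20]
  [8] addr=0x31 blk=12 s=0: L1-HIT | VC [20]
  [9] addr=0x51 blk=20 s=0: VC-HIT | VC [12]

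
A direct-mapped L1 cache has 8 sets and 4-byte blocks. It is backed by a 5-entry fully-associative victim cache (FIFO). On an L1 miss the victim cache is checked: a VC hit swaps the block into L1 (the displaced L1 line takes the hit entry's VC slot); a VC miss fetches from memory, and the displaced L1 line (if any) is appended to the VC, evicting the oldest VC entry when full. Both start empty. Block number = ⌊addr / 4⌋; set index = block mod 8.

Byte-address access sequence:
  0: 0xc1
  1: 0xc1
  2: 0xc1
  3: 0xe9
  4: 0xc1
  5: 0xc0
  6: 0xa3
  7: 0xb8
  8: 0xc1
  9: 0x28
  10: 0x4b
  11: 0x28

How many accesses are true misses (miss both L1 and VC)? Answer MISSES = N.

  [0] addr=0xc1 blk=48 s=0: MISS | VC []
  [1] addr=0xc1 blk=48 s=0: L1-HIT | VC []
  [2] addr=0xc1 blk=48 s=0: L1-HIT | VC []
  [3] addr=0xe9 blk=58 s=2: MISS | VC []
  [4] addr=0xc1 blk=48 s=0: L1-HIT | VC []
  [5] addr=0xc0 blk=48 s=0: L1-HIT | VC []
  [6] addr=0xa3 blk=40 s=0: MISS | VC [48]
  [7] addr=0xb8 blk=46 s=6: MISS | VC [48]
  [8] addr=0xc1 blk=48 s=0: VC-HIT | VC [40]
  [9] addr=0x28 blk=10 s=2: MISS | VC [40, 58]
  [10] addr=0x4b blk=18 s=2: MISS | VC [40, 58, 10]
  [11] addr=0x28 blk=10 s=2: VC-HIT | VC [40, 58, 18]

MISSES = 6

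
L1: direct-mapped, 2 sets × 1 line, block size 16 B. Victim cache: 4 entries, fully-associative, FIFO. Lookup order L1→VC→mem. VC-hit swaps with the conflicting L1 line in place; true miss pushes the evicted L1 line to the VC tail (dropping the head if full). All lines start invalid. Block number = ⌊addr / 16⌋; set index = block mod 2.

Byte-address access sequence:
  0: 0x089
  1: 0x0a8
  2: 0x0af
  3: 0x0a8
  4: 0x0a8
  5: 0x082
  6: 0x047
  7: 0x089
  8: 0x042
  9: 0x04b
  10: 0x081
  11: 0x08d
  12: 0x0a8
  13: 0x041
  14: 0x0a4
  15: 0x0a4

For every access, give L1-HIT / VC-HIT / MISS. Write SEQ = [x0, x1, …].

SEQ = [MISS, MISS, L1-HIT, L1-HIT, L1-HIT, VC-HIT, MISS, VC-HIT, VC-HIT, L1-HIT, VC-HIT, L1-HIT, VC-HIT, VC-HIT, VC-HIT, L1-HIT]

#0 0x89→b8/s0 MISS; vc=[]
#1 0xa8→b10/s0 MISS; vc=[8]
#2 0xaf→b10/s0 L1-HIT; vc=[8]
#3 0xa8→b10/s0 L1-HIT; vc=[8]
#4 0xa8→b10/s0 L1-HIT; vc=[8]
#5 0x82→b8/s0 VC-HIT; vc=[10]
#6 0x47→b4/s0 MISS; vc=[10,8]
#7 0x89→b8/s0 VC-HIT; vc=[10,4]
#8 0x42→b4/s0 VC-HIT; vc=[10,8]
#9 0x4b→b4/s0 L1-HIT; vc=[10,8]
#10 0x81→b8/s0 VC-HIT; vc=[10,4]
#11 0x8d→b8/s0 L1-HIT; vc=[10,4]
#12 0xa8→b10/s0 VC-HIT; vc=[8,4]
#13 0x41→b4/s0 VC-HIT; vc=[8,10]
#14 0xa4→b10/s0 VC-HIT; vc=[8,4]
#15 0xa4→b10/s0 L1-HIT; vc=[8,4]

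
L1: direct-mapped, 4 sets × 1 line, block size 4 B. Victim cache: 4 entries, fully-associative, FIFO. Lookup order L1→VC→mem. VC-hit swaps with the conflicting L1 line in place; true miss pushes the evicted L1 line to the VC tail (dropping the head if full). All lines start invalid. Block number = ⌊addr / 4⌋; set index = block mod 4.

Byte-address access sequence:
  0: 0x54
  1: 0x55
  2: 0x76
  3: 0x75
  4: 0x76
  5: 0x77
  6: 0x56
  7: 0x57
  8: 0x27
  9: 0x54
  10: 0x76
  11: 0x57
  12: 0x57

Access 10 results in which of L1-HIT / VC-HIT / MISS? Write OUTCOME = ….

OUTCOME = VC-HIT

0: 0x54 (blk 21, set 1) → MISS  vc=[]
1: 0x55 (blk 21, set 1) → L1-HIT  vc=[]
2: 0x76 (blk 29, set 1) → MISS  vc=[21]
3: 0x75 (blk 29, set 1) → L1-HIT  vc=[21]
4: 0x76 (blk 29, set 1) → L1-HIT  vc=[21]
5: 0x77 (blk 29, set 1) → L1-HIT  vc=[21]
6: 0x56 (blk 21, set 1) → VC-HIT  vc=[29]
7: 0x57 (blk 21, set 1) → L1-HIT  vc=[29]
8: 0x27 (blk 9, set 1) → MISS  vc=[29, 21]
9: 0x54 (blk 21, set 1) → VC-HIT  vc=[29, 9]
10: 0x76 (blk 29, set 1) → VC-HIT  vc=[21, 9]
11: 0x57 (blk 21, set 1) → VC-HIT  vc=[29, 9]
12: 0x57 (blk 21, set 1) → L1-HIT  vc=[29, 9]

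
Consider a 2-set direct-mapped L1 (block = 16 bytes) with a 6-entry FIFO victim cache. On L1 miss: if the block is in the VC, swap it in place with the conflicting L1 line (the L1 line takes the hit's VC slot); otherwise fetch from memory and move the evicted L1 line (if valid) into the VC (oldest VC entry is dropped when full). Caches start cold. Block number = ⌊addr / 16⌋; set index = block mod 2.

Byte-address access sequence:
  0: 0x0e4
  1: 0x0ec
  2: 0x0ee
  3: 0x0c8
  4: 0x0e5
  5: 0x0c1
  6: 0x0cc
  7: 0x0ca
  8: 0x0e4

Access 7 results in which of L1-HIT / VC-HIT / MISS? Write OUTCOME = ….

  [0] addr=0xe4 blk=14 s=0: MISS | VC []
  [1] addr=0xec blk=14 s=0: L1-HIT | VC []
  [2] addr=0xee blk=14 s=0: L1-HIT | VC []
  [3] addr=0xc8 blk=12 s=0: MISS | VC [14]
  [4] addr=0xe5 blk=14 s=0: VC-HIT | VC [12]
  [5] addr=0xc1 blk=12 s=0: VC-HIT | VC [14]
  [6] addr=0xcc blk=12 s=0: L1-HIT | VC [14]
  [7] addr=0xca blk=12 s=0: L1-HIT | VC [14]
  [8] addr=0xe4 blk=14 s=0: VC-HIT | VC [12]

OUTCOME = L1-HIT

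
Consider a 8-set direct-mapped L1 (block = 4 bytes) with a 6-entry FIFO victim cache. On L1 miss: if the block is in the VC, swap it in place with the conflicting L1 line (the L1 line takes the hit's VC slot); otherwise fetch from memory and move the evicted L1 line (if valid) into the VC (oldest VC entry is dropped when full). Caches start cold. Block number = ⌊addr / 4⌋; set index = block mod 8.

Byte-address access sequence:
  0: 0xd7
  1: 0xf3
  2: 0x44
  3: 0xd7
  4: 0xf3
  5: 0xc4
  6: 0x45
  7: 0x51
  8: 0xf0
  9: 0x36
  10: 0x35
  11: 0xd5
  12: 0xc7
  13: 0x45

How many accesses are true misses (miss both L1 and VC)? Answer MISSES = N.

0: 0xd7 (blk 53, set 5) → MISS  vc=[]
1: 0xf3 (blk 60, set 4) → MISS  vc=[]
2: 0x44 (blk 17, set 1) → MISS  vc=[]
3: 0xd7 (blk 53, set 5) → L1-HIT  vc=[]
4: 0xf3 (blk 60, set 4) → L1-HIT  vc=[]
5: 0xc4 (blk 49, set 1) → MISS  vc=[17]
6: 0x45 (blk 17, set 1) → VC-HIT  vc=[49]
7: 0x51 (blk 20, set 4) → MISS  vc=[49, 60]
8: 0xf0 (blk 60, set 4) → VC-HIT  vc=[49, 20]
9: 0x36 (blk 13, set 5) → MISS  vc=[49, 20, 53]
10: 0x35 (blk 13, set 5) → L1-HIT  vc=[49, 20, 53]
11: 0xd5 (blk 53, set 5) → VC-HIT  vc=[49, 20, 13]
12: 0xc7 (blk 49, set 1) → VC-HIT  vc=[17, 20, 13]
13: 0x45 (blk 17, set 1) → VC-HIT  vc=[49, 20, 13]

MISSES = 6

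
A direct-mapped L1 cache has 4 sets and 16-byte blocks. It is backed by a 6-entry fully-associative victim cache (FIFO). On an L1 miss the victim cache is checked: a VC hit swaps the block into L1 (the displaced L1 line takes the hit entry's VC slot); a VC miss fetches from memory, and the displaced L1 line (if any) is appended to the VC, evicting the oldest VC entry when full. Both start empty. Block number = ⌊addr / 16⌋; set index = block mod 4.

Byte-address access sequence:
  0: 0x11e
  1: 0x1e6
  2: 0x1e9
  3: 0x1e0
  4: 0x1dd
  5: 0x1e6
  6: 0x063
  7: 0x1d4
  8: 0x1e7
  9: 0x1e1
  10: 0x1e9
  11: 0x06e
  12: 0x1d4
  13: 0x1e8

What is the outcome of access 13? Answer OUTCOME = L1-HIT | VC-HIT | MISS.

OUTCOME = VC-HIT

0: 0x11e (blk 17, set 1) → MISS  vc=[]
1: 0x1e6 (blk 30, set 2) → MISS  vc=[]
2: 0x1e9 (blk 30, set 2) → L1-HIT  vc=[]
3: 0x1e0 (blk 30, set 2) → L1-HIT  vc=[]
4: 0x1dd (blk 29, set 1) → MISS  vc=[17]
5: 0x1e6 (blk 30, set 2) → L1-HIT  vc=[17]
6: 0x63 (blk 6, set 2) → MISS  vc=[17, 30]
7: 0x1d4 (blk 29, set 1) → L1-HIT  vc=[17, 30]
8: 0x1e7 (blk 30, set 2) → VC-HIT  vc=[17, 6]
9: 0x1e1 (blk 30, set 2) → L1-HIT  vc=[17, 6]
10: 0x1e9 (blk 30, set 2) → L1-HIT  vc=[17, 6]
11: 0x6e (blk 6, set 2) → VC-HIT  vc=[17, 30]
12: 0x1d4 (blk 29, set 1) → L1-HIT  vc=[17, 30]
13: 0x1e8 (blk 30, set 2) → VC-HIT  vc=[17, 6]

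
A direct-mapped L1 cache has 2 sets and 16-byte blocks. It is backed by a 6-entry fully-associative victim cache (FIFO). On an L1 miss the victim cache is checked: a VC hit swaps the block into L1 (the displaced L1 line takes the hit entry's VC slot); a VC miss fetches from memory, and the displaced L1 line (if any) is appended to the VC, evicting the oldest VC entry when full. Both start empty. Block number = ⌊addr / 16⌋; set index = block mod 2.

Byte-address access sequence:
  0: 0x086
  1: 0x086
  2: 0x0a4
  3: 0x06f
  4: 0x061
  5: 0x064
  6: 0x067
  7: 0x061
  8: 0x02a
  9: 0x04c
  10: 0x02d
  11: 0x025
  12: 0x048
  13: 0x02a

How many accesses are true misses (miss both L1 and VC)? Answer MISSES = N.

#0 0x86→b8/s0 MISS; vc=[]
#1 0x86→b8/s0 L1-HIT; vc=[]
#2 0xa4→b10/s0 MISS; vc=[8]
#3 0x6f→b6/s0 MISS; vc=[8,10]
#4 0x61→b6/s0 L1-HIT; vc=[8,10]
#5 0x64→b6/s0 L1-HIT; vc=[8,10]
#6 0x67→b6/s0 L1-HIT; vc=[8,10]
#7 0x61→b6/s0 L1-HIT; vc=[8,10]
#8 0x2a→b2/s0 MISS; vc=[8,10,6]
#9 0x4c→b4/s0 MISS; vc=[8,10,6,2]
#10 0x2d→b2/s0 VC-HIT; vc=[8,10,6,4]
#11 0x25→b2/s0 L1-HIT; vc=[8,10,6,4]
#12 0x48→b4/s0 VC-HIT; vc=[8,10,6,2]
#13 0x2a→b2/s0 VC-HIT; vc=[8,10,6,4]

MISSES = 5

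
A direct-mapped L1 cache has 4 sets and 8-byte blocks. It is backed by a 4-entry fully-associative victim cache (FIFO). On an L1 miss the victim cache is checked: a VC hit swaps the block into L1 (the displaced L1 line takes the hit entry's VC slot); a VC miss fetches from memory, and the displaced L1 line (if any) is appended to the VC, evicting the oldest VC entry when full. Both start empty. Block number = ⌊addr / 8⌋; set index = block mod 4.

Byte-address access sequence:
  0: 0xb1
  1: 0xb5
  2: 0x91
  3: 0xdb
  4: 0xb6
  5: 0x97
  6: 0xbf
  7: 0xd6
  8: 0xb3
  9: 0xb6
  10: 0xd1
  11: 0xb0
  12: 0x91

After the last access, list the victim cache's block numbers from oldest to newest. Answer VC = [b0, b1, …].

0: 0xb1 (blk 22, set 2) → MISS  vc=[]
1: 0xb5 (blk 22, set 2) → L1-HIT  vc=[]
2: 0x91 (blk 18, set 2) → MISS  vc=[22]
3: 0xdb (blk 27, set 3) → MISS  vc=[22]
4: 0xb6 (blk 22, set 2) → VC-HIT  vc=[18]
5: 0x97 (blk 18, set 2) → VC-HIT  vc=[22]
6: 0xbf (blk 23, set 3) → MISS  vc=[22, 27]
7: 0xd6 (blk 26, set 2) → MISS  vc=[22, 27, 18]
8: 0xb3 (blk 22, set 2) → VC-HIT  vc=[26, 27, 18]
9: 0xb6 (blk 22, set 2) → L1-HIT  vc=[26, 27, 18]
10: 0xd1 (blk 26, set 2) → VC-HIT  vc=[22, 27, 18]
11: 0xb0 (blk 22, set 2) → VC-HIT  vc=[26, 27, 18]
12: 0x91 (blk 18, set 2) → VC-HIT  vc=[26, 27, 22]

VC = [26, 27, 22]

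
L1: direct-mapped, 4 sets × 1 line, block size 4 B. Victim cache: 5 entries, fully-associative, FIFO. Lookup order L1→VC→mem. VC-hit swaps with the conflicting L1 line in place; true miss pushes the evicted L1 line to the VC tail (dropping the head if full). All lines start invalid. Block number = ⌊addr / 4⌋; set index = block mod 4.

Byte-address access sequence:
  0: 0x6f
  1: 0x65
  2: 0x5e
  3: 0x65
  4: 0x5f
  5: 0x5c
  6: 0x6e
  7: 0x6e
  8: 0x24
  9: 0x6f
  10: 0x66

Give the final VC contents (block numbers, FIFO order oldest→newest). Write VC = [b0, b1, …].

#0 0x6f→b27/s3 MISS; vc=[]
#1 0x65→b25/s1 MISS; vc=[]
#2 0x5e→b23/s3 MISS; vc=[27]
#3 0x65→b25/s1 L1-HIT; vc=[27]
#4 0x5f→b23/s3 L1-HIT; vc=[27]
#5 0x5c→b23/s3 L1-HIT; vc=[27]
#6 0x6e→b27/s3 VC-HIT; vc=[23]
#7 0x6e→b27/s3 L1-HIT; vc=[23]
#8 0x24→b9/s1 MISS; vc=[23,25]
#9 0x6f→b27/s3 L1-HIT; vc=[23,25]
#10 0x66→b25/s1 VC-HIT; vc=[23,9]

VC = [23, 9]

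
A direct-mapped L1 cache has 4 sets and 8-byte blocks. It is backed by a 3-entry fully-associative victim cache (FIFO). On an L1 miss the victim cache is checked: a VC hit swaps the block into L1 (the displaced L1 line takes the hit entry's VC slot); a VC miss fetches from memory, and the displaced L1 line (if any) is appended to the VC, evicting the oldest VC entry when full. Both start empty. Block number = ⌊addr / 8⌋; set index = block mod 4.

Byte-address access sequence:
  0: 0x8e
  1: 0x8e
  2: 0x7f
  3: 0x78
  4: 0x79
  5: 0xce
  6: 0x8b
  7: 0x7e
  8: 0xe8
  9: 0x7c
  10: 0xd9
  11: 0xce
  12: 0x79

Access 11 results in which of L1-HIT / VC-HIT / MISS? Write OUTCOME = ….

OUTCOME = VC-HIT

  [0] addr=0x8e blk=17 s=1: MISS | VC []
  [1] addr=0x8e blk=17 s=1: L1-HIT | VC []
  [2] addr=0x7f blk=15 s=3: MISS | VC []
  [3] addr=0x78 blk=15 s=3: L1-HIT | VC []
  [4] addr=0x79 blk=15 s=3: L1-HIT | VC []
  [5] addr=0xce blk=25 s=1: MISS | VC [17]
  [6] addr=0x8b blk=17 s=1: VC-HIT | VC [25]
  [7] addr=0x7e blk=15 s=3: L1-HIT | VC [25]
  [8] addr=0xe8 blk=29 s=1: MISS | VC [25, 17]
  [9] addr=0x7c blk=15 s=3: L1-HIT | VC [25, 17]
  [10] addr=0xd9 blk=27 s=3: MISS | VC [25, 17, 15]
  [11] addr=0xce blk=25 s=1: VC-HIT | VC [29, 17, 15]
  [12] addr=0x79 blk=15 s=3: VC-HIT | VC [29, 17, 27]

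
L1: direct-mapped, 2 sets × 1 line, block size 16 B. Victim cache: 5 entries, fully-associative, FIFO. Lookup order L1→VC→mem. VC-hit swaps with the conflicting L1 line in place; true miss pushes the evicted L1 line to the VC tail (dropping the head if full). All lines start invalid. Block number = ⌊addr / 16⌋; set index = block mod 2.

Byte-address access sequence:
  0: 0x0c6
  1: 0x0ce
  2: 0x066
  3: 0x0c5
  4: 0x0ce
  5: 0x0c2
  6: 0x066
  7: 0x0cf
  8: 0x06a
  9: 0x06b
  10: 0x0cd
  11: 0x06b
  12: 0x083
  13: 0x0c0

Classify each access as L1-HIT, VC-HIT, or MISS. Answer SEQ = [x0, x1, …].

SEQ = [MISS, L1-HIT, MISS, VC-HIT, L1-HIT, L1-HIT, VC-HIT, VC-HIT, VC-HIT, L1-HIT, VC-HIT, VC-HIT, MISS, VC-HIT]

0: 0xc6 (blk 12, set 0) → MISS  vc=[]
1: 0xce (blk 12, set 0) → L1-HIT  vc=[]
2: 0x66 (blk 6, set 0) → MISS  vc=[12]
3: 0xc5 (blk 12, set 0) → VC-HIT  vc=[6]
4: 0xce (blk 12, set 0) → L1-HIT  vc=[6]
5: 0xc2 (blk 12, set 0) → L1-HIT  vc=[6]
6: 0x66 (blk 6, set 0) → VC-HIT  vc=[12]
7: 0xcf (blk 12, set 0) → VC-HIT  vc=[6]
8: 0x6a (blk 6, set 0) → VC-HIT  vc=[12]
9: 0x6b (blk 6, set 0) → L1-HIT  vc=[12]
10: 0xcd (blk 12, set 0) → VC-HIT  vc=[6]
11: 0x6b (blk 6, set 0) → VC-HIT  vc=[12]
12: 0x83 (blk 8, set 0) → MISS  vc=[12, 6]
13: 0xc0 (blk 12, set 0) → VC-HIT  vc=[8, 6]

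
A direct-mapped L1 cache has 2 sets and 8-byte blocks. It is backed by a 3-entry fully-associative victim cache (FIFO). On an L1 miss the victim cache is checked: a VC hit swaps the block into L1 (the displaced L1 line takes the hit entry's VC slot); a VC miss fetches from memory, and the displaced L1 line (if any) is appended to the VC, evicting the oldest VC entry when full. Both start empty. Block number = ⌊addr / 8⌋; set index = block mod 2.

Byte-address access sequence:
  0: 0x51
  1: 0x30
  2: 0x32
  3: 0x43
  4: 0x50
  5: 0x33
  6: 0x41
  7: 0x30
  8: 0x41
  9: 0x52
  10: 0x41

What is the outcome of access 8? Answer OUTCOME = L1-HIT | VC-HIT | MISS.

OUTCOME = VC-HIT

0: 0x51 (blk 10, set 0) → MISS  vc=[]
1: 0x30 (blk 6, set 0) → MISS  vc=[10]
2: 0x32 (blk 6, set 0) → L1-HIT  vc=[10]
3: 0x43 (blk 8, set 0) → MISS  vc=[10, 6]
4: 0x50 (blk 10, set 0) → VC-HIT  vc=[8, 6]
5: 0x33 (blk 6, set 0) → VC-HIT  vc=[8, 10]
6: 0x41 (blk 8, set 0) → VC-HIT  vc=[6, 10]
7: 0x30 (blk 6, set 0) → VC-HIT  vc=[8, 10]
8: 0x41 (blk 8, set 0) → VC-HIT  vc=[6, 10]
9: 0x52 (blk 10, set 0) → VC-HIT  vc=[6, 8]
10: 0x41 (blk 8, set 0) → VC-HIT  vc=[6, 10]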